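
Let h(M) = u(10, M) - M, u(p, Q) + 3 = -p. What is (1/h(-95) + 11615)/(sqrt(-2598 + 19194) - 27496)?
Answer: -3273505347/7749137555 - 2857293*sqrt(461)/30996550220 ≈ -0.42441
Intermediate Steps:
u(p, Q) = -3 - p
h(M) = -13 - M (h(M) = (-3 - 1*10) - M = (-3 - 10) - M = -13 - M)
(1/h(-95) + 11615)/(sqrt(-2598 + 19194) - 27496) = (1/(-13 - 1*(-95)) + 11615)/(sqrt(-2598 + 19194) - 27496) = (1/(-13 + 95) + 11615)/(sqrt(16596) - 27496) = (1/82 + 11615)/(6*sqrt(461) - 27496) = (1/82 + 11615)/(-27496 + 6*sqrt(461)) = 952431/(82*(-27496 + 6*sqrt(461)))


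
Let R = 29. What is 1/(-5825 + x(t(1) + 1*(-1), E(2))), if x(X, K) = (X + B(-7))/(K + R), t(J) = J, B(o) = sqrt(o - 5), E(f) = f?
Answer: -5597825/32607330637 - 62*I*sqrt(3)/32607330637 ≈ -0.00017167 - 3.2933e-9*I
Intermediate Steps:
B(o) = sqrt(-5 + o)
x(X, K) = (X + 2*I*sqrt(3))/(29 + K) (x(X, K) = (X + sqrt(-5 - 7))/(K + 29) = (X + sqrt(-12))/(29 + K) = (X + 2*I*sqrt(3))/(29 + K))
1/(-5825 + x(t(1) + 1*(-1), E(2))) = 1/(-5825 + ((1 + 1*(-1)) + 2*I*sqrt(3))/(29 + 2)) = 1/(-5825 + ((1 - 1) + 2*I*sqrt(3))/31) = 1/(-5825 + (0 + 2*I*sqrt(3))/31) = 1/(-5825 + (2*I*sqrt(3))/31) = 1/(-5825 + 2*I*sqrt(3)/31)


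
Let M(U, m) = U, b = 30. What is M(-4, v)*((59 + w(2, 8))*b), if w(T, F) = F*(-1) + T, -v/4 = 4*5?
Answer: -6360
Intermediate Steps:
v = -80 (v = -16*5 = -4*20 = -80)
w(T, F) = T - F (w(T, F) = -F + T = T - F)
M(-4, v)*((59 + w(2, 8))*b) = -4*(59 + (2 - 1*8))*30 = -4*(59 + (2 - 8))*30 = -4*(59 - 6)*30 = -212*30 = -4*1590 = -6360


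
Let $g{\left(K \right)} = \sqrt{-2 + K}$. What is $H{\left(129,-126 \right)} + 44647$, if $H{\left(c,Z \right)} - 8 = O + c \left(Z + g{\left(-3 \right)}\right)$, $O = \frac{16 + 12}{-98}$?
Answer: $\frac{198805}{7} + 129 i \sqrt{5} \approx 28401.0 + 288.45 i$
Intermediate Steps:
$O = - \frac{2}{7}$ ($O = 28 \left(- \frac{1}{98}\right) = - \frac{2}{7} \approx -0.28571$)
$H{\left(c,Z \right)} = \frac{54}{7} + c \left(Z + i \sqrt{5}\right)$ ($H{\left(c,Z \right)} = 8 + \left(- \frac{2}{7} + c \left(Z + \sqrt{-2 - 3}\right)\right) = 8 + \left(- \frac{2}{7} + c \left(Z + \sqrt{-5}\right)\right) = 8 + \left(- \frac{2}{7} + c \left(Z + i \sqrt{5}\right)\right) = \frac{54}{7} + c \left(Z + i \sqrt{5}\right)$)
$H{\left(129,-126 \right)} + 44647 = \left(\frac{54}{7} - 16254 + i 129 \sqrt{5}\right) + 44647 = \left(\frac{54}{7} - 16254 + 129 i \sqrt{5}\right) + 44647 = \left(- \frac{113724}{7} + 129 i \sqrt{5}\right) + 44647 = \frac{198805}{7} + 129 i \sqrt{5}$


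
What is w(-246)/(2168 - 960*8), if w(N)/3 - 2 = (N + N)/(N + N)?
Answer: -9/5512 ≈ -0.0016328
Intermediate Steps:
w(N) = 9 (w(N) = 6 + 3*((N + N)/(N + N)) = 6 + 3*((2*N)/((2*N))) = 6 + 3*((2*N)*(1/(2*N))) = 6 + 3*1 = 6 + 3 = 9)
w(-246)/(2168 - 960*8) = 9/(2168 - 960*8) = 9/(2168 - 7680) = 9/(-5512) = 9*(-1/5512) = -9/5512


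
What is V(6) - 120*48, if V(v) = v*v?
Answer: -5724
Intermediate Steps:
V(v) = v²
V(6) - 120*48 = 6² - 120*48 = 36 - 5760 = -5724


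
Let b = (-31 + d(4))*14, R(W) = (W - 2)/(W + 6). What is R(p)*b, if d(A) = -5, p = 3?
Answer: -56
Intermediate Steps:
R(W) = (-2 + W)/(6 + W)
b = -504 (b = (-31 - 5)*14 = -36*14 = -504)
R(p)*b = ((-2 + 3)/(6 + 3))*(-504) = (1/9)*(-504) = ((⅑)*1)*(-504) = (⅑)*(-504) = -56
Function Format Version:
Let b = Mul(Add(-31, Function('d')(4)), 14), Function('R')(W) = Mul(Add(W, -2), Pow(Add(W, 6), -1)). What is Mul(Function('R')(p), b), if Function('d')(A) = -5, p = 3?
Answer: -56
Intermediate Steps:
Function('R')(W) = Mul(Pow(Add(6, W), -1), Add(-2, W)) (Function('R')(W) = Mul(Add(-2, W), Pow(Add(6, W), -1)) = Mul(Pow(Add(6, W), -1), Add(-2, W)))
b = -504 (b = Mul(Add(-31, -5), 14) = Mul(-36, 14) = -504)
Mul(Function('R')(p), b) = Mul(Mul(Pow(Add(6, 3), -1), Add(-2, 3)), -504) = Mul(Mul(Pow(9, -1), 1), -504) = Mul(Mul(Rational(1, 9), 1), -504) = Mul(Rational(1, 9), -504) = -56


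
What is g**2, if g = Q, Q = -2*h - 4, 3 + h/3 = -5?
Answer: 1936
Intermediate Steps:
h = -24 (h = -9 + 3*(-5) = -9 - 15 = -24)
Q = 44 (Q = -2*(-24) - 4 = 48 - 4 = 44)
g = 44
g**2 = 44**2 = 1936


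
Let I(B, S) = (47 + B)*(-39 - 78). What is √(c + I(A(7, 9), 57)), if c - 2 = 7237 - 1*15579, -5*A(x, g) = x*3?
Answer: 7*I*√6810/5 ≈ 115.53*I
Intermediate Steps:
A(x, g) = -3*x/5 (A(x, g) = -x*3/5 = -3*x/5)
c = -8340 (c = 2 + (7237 - 1*15579) = 2 + (7237 - 15579) = 2 - 8342 = -8340)
I(B, S) = -5499 - 117*B (I(B, S) = (47 + B)*(-117) = -5499 - 117*B)
√(c + I(A(7, 9), 57)) = √(-8340 + (-5499 - (-351)*7/5)) = √(-8340 + (-5499 - 117*(-21/5))) = √(-8340 + (-5499 + 2457/5)) = √(-8340 - 25038/5) = √(-66738/5) = 7*I*√6810/5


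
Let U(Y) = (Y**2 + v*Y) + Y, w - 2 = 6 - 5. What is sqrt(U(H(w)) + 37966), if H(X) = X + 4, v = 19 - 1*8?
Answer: sqrt(38099) ≈ 195.19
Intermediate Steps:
w = 3 (w = 2 + (6 - 5) = 2 + 1 = 3)
v = 11 (v = 19 - 8 = 11)
H(X) = 4 + X
U(Y) = Y**2 + 12*Y (U(Y) = (Y**2 + 11*Y) + Y = Y**2 + 12*Y)
sqrt(U(H(w)) + 37966) = sqrt((4 + 3)*(12 + (4 + 3)) + 37966) = sqrt(7*(12 + 7) + 37966) = sqrt(7*19 + 37966) = sqrt(133 + 37966) = sqrt(38099)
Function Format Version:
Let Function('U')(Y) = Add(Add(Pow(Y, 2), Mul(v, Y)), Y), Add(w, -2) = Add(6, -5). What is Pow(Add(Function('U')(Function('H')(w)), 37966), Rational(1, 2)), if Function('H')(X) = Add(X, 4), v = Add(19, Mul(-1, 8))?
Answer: Pow(38099, Rational(1, 2)) ≈ 195.19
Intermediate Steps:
w = 3 (w = Add(2, Add(6, -5)) = Add(2, 1) = 3)
v = 11 (v = Add(19, -8) = 11)
Function('H')(X) = Add(4, X)
Function('U')(Y) = Add(Pow(Y, 2), Mul(12, Y)) (Function('U')(Y) = Add(Add(Pow(Y, 2), Mul(11, Y)), Y) = Add(Pow(Y, 2), Mul(12, Y)))
Pow(Add(Function('U')(Function('H')(w)), 37966), Rational(1, 2)) = Pow(Add(Mul(Add(4, 3), Add(12, Add(4, 3))), 37966), Rational(1, 2)) = Pow(Add(Mul(7, Add(12, 7)), 37966), Rational(1, 2)) = Pow(Add(Mul(7, 19), 37966), Rational(1, 2)) = Pow(Add(133, 37966), Rational(1, 2)) = Pow(38099, Rational(1, 2))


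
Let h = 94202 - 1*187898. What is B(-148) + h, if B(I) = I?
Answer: -93844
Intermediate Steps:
h = -93696 (h = 94202 - 187898 = -93696)
B(-148) + h = -148 - 93696 = -93844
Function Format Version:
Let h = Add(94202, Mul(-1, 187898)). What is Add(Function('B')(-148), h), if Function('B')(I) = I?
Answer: -93844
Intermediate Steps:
h = -93696 (h = Add(94202, -187898) = -93696)
Add(Function('B')(-148), h) = Add(-148, -93696) = -93844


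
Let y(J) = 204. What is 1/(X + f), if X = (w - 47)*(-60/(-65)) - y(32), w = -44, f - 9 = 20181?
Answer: 1/19902 ≈ 5.0246e-5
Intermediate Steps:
f = 20190 (f = 9 + 20181 = 20190)
X = -288 (X = (-44 - 47)*(-60/(-65)) - 1*204 = -(-5460)*(-1)/65 - 204 = -91*12/13 - 204 = -84 - 204 = -288)
1/(X + f) = 1/(-288 + 20190) = 1/19902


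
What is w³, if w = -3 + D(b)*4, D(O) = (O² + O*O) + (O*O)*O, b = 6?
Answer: 1516910949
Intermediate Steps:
D(O) = O³ + 2*O² (D(O) = (O² + O²) + O²*O = 2*O² + O³ = O³ + 2*O²)
w = 1149 (w = -3 + (6²*(2 + 6))*4 = -3 + (36*8)*4 = -3 + 288*4 = -3 + 1152 = 1149)
w³ = 1149³ = 1516910949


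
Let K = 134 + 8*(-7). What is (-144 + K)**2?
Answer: 4356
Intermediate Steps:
K = 78 (K = 134 - 56 = 78)
(-144 + K)**2 = (-144 + 78)**2 = (-66)**2 = 4356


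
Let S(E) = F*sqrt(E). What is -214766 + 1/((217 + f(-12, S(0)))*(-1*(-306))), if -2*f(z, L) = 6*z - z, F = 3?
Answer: -16232443811/75582 ≈ -2.1477e+5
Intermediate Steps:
S(E) = 3*sqrt(E)
f(z, L) = -5*z/2 (f(z, L) = -(6*z - z)/2 = -5*z/2)
-214766 + 1/((217 + f(-12, S(0)))*(-1*(-306))) = -214766 + 1/((217 - 5/2*(-12))*(-1*(-306))) = -214766 + 1/((217 + 30)*306) = -214766 + 1/(247*306) = -214766 + 1/75582 = -16232443811/75582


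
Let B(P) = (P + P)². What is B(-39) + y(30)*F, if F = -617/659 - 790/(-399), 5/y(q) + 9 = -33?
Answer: 67187415713/11043522 ≈ 6083.9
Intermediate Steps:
y(q) = -5/42 (y(q) = 5/(-9 - 33) = 5/(-42) = 5*(-1/42) = -5/42)
F = 274427/262941 (F = -617*1/659 - 790*(-1/399) = -617/659 + 790/399 = 274427/262941 ≈ 1.0437)
B(P) = 4*P² (B(P) = (2*P)² = 4*P²)
B(-39) + y(30)*F = 4*(-39)² - 5/42*274427/262941 = 4*1521 - 1372135/11043522 = 6084 - 1372135/11043522 = 67187415713/11043522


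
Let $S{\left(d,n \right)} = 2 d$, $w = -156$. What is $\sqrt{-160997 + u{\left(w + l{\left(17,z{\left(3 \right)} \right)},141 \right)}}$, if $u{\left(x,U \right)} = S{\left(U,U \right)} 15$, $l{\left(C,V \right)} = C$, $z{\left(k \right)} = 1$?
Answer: $i \sqrt{156767} \approx 395.94 i$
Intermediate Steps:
$u{\left(x,U \right)} = 30 U$ ($u{\left(x,U \right)} = 2 U 15 = 30 U$)
$\sqrt{-160997 + u{\left(w + l{\left(17,z{\left(3 \right)} \right)},141 \right)}} = \sqrt{-160997 + 30 \cdot 141} = \sqrt{-160997 + 4230} = \sqrt{-156767} = i \sqrt{156767}$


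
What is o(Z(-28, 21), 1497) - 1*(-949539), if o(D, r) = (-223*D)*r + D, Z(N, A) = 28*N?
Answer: 262672259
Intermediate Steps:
o(D, r) = D - 223*D*r (o(D, r) = -223*D*r + D = D - 223*D*r)
o(Z(-28, 21), 1497) - 1*(-949539) = (28*(-28))*(1 - 223*1497) - 1*(-949539) = -784*(1 - 333831) + 949539 = -784*(-333830) + 949539 = 261722720 + 949539 = 262672259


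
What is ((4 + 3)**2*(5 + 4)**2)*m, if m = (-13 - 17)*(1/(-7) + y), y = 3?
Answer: -340200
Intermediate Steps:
m = -600/7 (m = (-13 - 17)*(1/(-7) + 3) = -30*(-1/7 + 3) = -30*20/7 = -600/7 ≈ -85.714)
((4 + 3)**2*(5 + 4)**2)*m = ((4 + 3)**2*(5 + 4)**2)*(-600/7) = (7**2*9**2)*(-600/7) = (49*81)*(-600/7) = 3969*(-600/7) = -340200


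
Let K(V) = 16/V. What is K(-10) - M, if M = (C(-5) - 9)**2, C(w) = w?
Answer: -988/5 ≈ -197.60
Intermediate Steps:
M = 196 (M = (-5 - 9)**2 = (-14)**2 = 196)
K(-10) - M = 16/(-10) - 1*196 = 16*(-1/10) - 196 = -8/5 - 196 = -988/5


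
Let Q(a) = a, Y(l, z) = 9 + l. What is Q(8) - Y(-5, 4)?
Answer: 4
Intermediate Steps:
Q(8) - Y(-5, 4) = 8 - (9 - 5) = 8 - 1*4 = 8 - 4 = 4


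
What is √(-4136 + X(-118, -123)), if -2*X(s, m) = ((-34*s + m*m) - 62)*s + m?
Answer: √4486346/2 ≈ 1059.1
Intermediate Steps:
X(s, m) = -m/2 - s*(-62 + m² - 34*s)/2 (X(s, m) = -(((-34*s + m*m) - 62)*s + m)/2 = -(((-34*s + m²) - 62)*s + m)/2 = -(((m² - 34*s) - 62)*s + m)/2 = -((-62 + m² - 34*s)*s + m)/2 = -(s*(-62 + m² - 34*s) + m)/2 = -(m + s*(-62 + m² - 34*s))/2 = -m/2 - s*(-62 + m² - 34*s)/2)
√(-4136 + X(-118, -123)) = √(-4136 + (17*(-118)² + 31*(-118) - ½*(-123) - ½*(-118)*(-123)²)) = √(-4136 + (17*13924 - 3658 + 123/2 - ½*(-118)*15129)) = √(-4136 + (236708 - 3658 + 123/2 + 892611)) = √(-4136 + 2251445/2) = √(2243173/2) = √4486346/2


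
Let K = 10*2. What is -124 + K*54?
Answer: 956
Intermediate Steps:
K = 20
-124 + K*54 = -124 + 20*54 = -124 + 1080 = 956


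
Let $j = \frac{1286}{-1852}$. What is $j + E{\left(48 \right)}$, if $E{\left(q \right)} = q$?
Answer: $\frac{43805}{926} \approx 47.306$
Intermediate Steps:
$j = - \frac{643}{926}$ ($j = 1286 \left(- \frac{1}{1852}\right) = - \frac{643}{926} \approx -0.69438$)
$j + E{\left(48 \right)} = - \frac{643}{926} + 48 = \frac{43805}{926}$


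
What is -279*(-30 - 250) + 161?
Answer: 78281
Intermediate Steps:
-279*(-30 - 250) + 161 = -279*(-280) + 161 = 78120 + 161 = 78281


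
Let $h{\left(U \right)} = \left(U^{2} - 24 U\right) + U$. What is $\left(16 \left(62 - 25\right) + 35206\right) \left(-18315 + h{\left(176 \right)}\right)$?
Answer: $308328174$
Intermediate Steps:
$h{\left(U \right)} = U^{2} - 23 U$
$\left(16 \left(62 - 25\right) + 35206\right) \left(-18315 + h{\left(176 \right)}\right) = \left(16 \left(62 - 25\right) + 35206\right) \left(-18315 + 176 \left(-23 + 176\right)\right) = \left(16 \cdot 37 + 35206\right) \left(-18315 + 176 \cdot 153\right) = \left(592 + 35206\right) \left(-18315 + 26928\right) = 35798 \cdot 8613 = 308328174$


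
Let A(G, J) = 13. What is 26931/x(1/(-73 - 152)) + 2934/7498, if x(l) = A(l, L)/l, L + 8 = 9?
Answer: -197696/22425 ≈ -8.8159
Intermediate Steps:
L = 1 (L = -8 + 9 = 1)
x(l) = 13/l
26931/x(1/(-73 - 152)) + 2934/7498 = 26931/((13/(1/(-73 - 152)))) + 2934/7498 = 26931/((13/(1/(-225)))) + 2934*(1/7498) = 26931/((13/(-1/225))) + 9/23 = 26931/((13*(-225))) + 9/23 = 26931/(-2925) + 9/23 = 26931*(-1/2925) + 9/23 = -8977/975 + 9/23 = -197696/22425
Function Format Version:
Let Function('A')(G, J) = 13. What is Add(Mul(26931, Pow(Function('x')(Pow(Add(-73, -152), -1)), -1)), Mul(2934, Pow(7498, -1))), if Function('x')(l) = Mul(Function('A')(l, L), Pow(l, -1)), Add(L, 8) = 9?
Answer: Rational(-197696, 22425) ≈ -8.8159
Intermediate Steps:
L = 1 (L = Add(-8, 9) = 1)
Function('x')(l) = Mul(13, Pow(l, -1))
Add(Mul(26931, Pow(Function('x')(Pow(Add(-73, -152), -1)), -1)), Mul(2934, Pow(7498, -1))) = Add(Mul(26931, Pow(Mul(13, Pow(Pow(Add(-73, -152), -1), -1)), -1)), Mul(2934, Pow(7498, -1))) = Add(Mul(26931, Pow(Mul(13, Pow(Pow(-225, -1), -1)), -1)), Mul(2934, Rational(1, 7498))) = Add(Mul(26931, Pow(Mul(13, Pow(Rational(-1, 225), -1)), -1)), Rational(9, 23)) = Add(Mul(26931, Pow(Mul(13, -225), -1)), Rational(9, 23)) = Add(Mul(26931, Pow(-2925, -1)), Rational(9, 23)) = Add(Mul(26931, Rational(-1, 2925)), Rational(9, 23)) = Add(Rational(-8977, 975), Rational(9, 23)) = Rational(-197696, 22425)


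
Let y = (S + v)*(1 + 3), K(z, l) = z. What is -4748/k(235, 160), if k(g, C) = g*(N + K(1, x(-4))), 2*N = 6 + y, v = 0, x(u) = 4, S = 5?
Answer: -2374/1645 ≈ -1.4432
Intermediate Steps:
y = 20 (y = (5 + 0)*(1 + 3) = 5*4 = 20)
N = 13 (N = (6 + 20)/2 = (½)*26 = 13)
k(g, C) = 14*g (k(g, C) = g*(13 + 1) = g*14 = 14*g)
-4748/k(235, 160) = -4748/(14*235) = -4748/3290 = -4748*1/3290 = -2374/1645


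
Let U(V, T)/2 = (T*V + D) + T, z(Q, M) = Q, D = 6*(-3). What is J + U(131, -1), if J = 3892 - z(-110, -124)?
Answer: 3702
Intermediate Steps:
D = -18
U(V, T) = -36 + 2*T + 2*T*V (U(V, T) = 2*((T*V - 18) + T) = 2*((-18 + T*V) + T) = 2*(-18 + T + T*V) = -36 + 2*T + 2*T*V)
J = 4002 (J = 3892 - 1*(-110) = 3892 + 110 = 4002)
J + U(131, -1) = 4002 + (-36 + 2*(-1) + 2*(-1)*131) = 4002 + (-36 - 2 - 262) = 4002 - 300 = 3702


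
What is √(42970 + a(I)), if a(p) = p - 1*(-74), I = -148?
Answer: 4*√2681 ≈ 207.11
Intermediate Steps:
a(p) = 74 + p (a(p) = p + 74 = 74 + p)
√(42970 + a(I)) = √(42970 + (74 - 148)) = √(42970 - 74) = √42896 = 4*√2681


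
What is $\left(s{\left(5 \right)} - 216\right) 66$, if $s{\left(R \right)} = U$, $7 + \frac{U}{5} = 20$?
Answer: $-9966$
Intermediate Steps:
$U = 65$ ($U = -35 + 5 \cdot 20 = -35 + 100 = 65$)
$s{\left(R \right)} = 65$
$\left(s{\left(5 \right)} - 216\right) 66 = \left(65 - 216\right) 66 = \left(-151\right) 66 = -9966$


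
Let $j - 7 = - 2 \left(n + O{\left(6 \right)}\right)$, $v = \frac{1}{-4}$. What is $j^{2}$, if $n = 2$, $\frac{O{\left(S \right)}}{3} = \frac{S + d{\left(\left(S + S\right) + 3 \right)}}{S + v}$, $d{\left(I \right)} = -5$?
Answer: $\frac{2025}{529} \approx 3.828$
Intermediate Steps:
$v = - \frac{1}{4} \approx -0.25$
$O{\left(S \right)} = \frac{3 \left(-5 + S\right)}{- \frac{1}{4} + S}$ ($O{\left(S \right)} = 3 \frac{S - 5}{S - \frac{1}{4}} = 3 \frac{-5 + S}{- \frac{1}{4} + S} = \frac{3 \left(-5 + S\right)}{- \frac{1}{4} + S}$)
$j = \frac{45}{23}$ ($j = 7 - 2 \left(2 + \frac{12 \left(-5 + 6\right)}{-1 + 4 \cdot 6}\right) = 7 - 2 \left(2 + 12 \frac{1}{-1 + 24} \cdot 1\right) = 7 - 2 \left(2 + 12 \cdot \frac{1}{23} \cdot 1\right) = 7 - 2 \left(2 + \frac{12}{23}\right) = 7 - \frac{116}{23} = \frac{45}{23} \approx 1.9565$)
$j^{2} = \left(\frac{45}{23}\right)^{2} = \frac{2025}{529}$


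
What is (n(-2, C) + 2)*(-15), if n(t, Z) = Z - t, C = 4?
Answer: -120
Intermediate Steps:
(n(-2, C) + 2)*(-15) = ((4 - 1*(-2)) + 2)*(-15) = ((4 + 2) + 2)*(-15) = (6 + 2)*(-15) = 8*(-15) = -120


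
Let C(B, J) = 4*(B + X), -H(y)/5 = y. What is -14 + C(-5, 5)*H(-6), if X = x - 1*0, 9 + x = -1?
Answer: -1814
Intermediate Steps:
x = -10 (x = -9 - 1 = -10)
H(y) = -5*y
X = -10 (X = -10 - 1*0 = -10 + 0 = -10)
C(B, J) = -40 + 4*B (C(B, J) = 4*(B - 10) = 4*(-10 + B) = -40 + 4*B)
-14 + C(-5, 5)*H(-6) = -14 + (-40 + 4*(-5))*(-5*(-6)) = -14 + (-40 - 20)*30 = -14 - 60*30 = -14 - 1800 = -1814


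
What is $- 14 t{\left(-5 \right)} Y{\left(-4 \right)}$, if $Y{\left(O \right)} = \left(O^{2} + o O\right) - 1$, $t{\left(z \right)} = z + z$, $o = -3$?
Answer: $3780$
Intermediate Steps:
$t{\left(z \right)} = 2 z$
$Y{\left(O \right)} = -1 + O^{2} - 3 O$ ($Y{\left(O \right)} = \left(O^{2} - 3 O\right) - 1 = -1 + O^{2} - 3 O$)
$- 14 t{\left(-5 \right)} Y{\left(-4 \right)} = - 14 \cdot 2 \left(-5\right) \left(-1 + \left(-4\right)^{2} - -12\right) = \left(-14\right) \left(-10\right) \left(-1 + 16 + 12\right) = 140 \cdot 27 = 3780$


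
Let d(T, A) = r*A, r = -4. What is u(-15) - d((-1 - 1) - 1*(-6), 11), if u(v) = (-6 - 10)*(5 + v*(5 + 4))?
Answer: 2124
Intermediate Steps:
u(v) = -80 - 144*v (u(v) = -16*(5 + v*9) = -16*(5 + 9*v) = -80 - 144*v)
d(T, A) = -4*A
u(-15) - d((-1 - 1) - 1*(-6), 11) = (-80 - 144*(-15)) - (-4)*11 = (-80 + 2160) - 1*(-44) = 2080 + 44 = 2124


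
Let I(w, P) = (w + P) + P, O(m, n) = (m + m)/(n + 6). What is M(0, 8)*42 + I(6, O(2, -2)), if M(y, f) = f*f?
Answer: 2696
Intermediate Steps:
M(y, f) = f²
O(m, n) = 2*m/(6 + n) (O(m, n) = (2*m)/(6 + n) = 2*m/(6 + n))
I(w, P) = w + 2*P (I(w, P) = (P + w) + P = w + 2*P)
M(0, 8)*42 + I(6, O(2, -2)) = 8²*42 + (6 + 2*(2*2/(6 - 2))) = 64*42 + (6 + 2*(2*2/4)) = 2688 + (6 + 2*(2*2*(¼))) = 2688 + (6 + 2*1) = 2688 + (6 + 2) = 2688 + 8 = 2696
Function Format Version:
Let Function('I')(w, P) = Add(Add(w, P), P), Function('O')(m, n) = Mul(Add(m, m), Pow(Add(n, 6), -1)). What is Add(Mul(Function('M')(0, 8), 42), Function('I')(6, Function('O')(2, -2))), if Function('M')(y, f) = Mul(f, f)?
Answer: 2696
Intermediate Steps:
Function('M')(y, f) = Pow(f, 2)
Function('O')(m, n) = Mul(2, m, Pow(Add(6, n), -1)) (Function('O')(m, n) = Mul(Mul(2, m), Pow(Add(6, n), -1)) = Mul(2, m, Pow(Add(6, n), -1)))
Function('I')(w, P) = Add(w, Mul(2, P)) (Function('I')(w, P) = Add(Add(P, w), P) = Add(w, Mul(2, P)))
Add(Mul(Function('M')(0, 8), 42), Function('I')(6, Function('O')(2, -2))) = Add(Mul(Pow(8, 2), 42), Add(6, Mul(2, Mul(2, 2, Pow(Add(6, -2), -1))))) = Add(Mul(64, 42), Add(6, Mul(2, Mul(2, 2, Pow(4, -1))))) = Add(2688, Add(6, Mul(2, Mul(2, 2, Rational(1, 4))))) = Add(2688, Add(6, Mul(2, 1))) = Add(2688, Add(6, 2)) = Add(2688, 8) = 2696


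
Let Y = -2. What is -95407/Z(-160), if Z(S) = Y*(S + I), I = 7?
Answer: -95407/306 ≈ -311.79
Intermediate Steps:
Z(S) = -14 - 2*S (Z(S) = -2*(S + 7) = -2*(7 + S) = -14 - 2*S)
-95407/Z(-160) = -95407/(-14 - 2*(-160)) = -95407/(-14 + 320) = -95407/306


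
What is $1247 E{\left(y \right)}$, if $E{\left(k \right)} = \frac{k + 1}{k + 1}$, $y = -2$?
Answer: $1247$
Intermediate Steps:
$E{\left(k \right)} = 1$ ($E{\left(k \right)} = \frac{1 + k}{1 + k} = 1$)
$1247 E{\left(y \right)} = 1247 \cdot 1 = 1247$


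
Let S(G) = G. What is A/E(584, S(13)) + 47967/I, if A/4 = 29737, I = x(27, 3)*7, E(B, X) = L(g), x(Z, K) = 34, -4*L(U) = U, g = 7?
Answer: -16128961/238 ≈ -67769.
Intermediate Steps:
L(U) = -U/4
E(B, X) = -7/4 (E(B, X) = -¼*7 = -7/4)
I = 238 (I = 34*7 = 238)
A = 118948 (A = 4*29737 = 118948)
A/E(584, S(13)) + 47967/I = 118948/(-7/4) + 47967/238 = 118948*(-4/7) + 47967*(1/238) = -475792/7 + 47967/238 = -16128961/238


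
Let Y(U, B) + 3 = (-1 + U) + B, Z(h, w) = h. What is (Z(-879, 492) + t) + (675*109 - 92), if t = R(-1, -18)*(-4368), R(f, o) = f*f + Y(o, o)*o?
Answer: -3076724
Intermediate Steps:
Y(U, B) = -4 + B + U (Y(U, B) = -3 + ((-1 + U) + B) = -3 + (-1 + B + U) = -4 + B + U)
R(f, o) = f² + o*(-4 + 2*o) (R(f, o) = f*f + (-4 + o + o)*o = f² + (-4 + 2*o)*o = f² + o*(-4 + 2*o))
t = -3149328 (t = ((-1)² + 2*(-18)*(-2 - 18))*(-4368) = (1 + 2*(-18)*(-20))*(-4368) = (1 + 720)*(-4368) = 721*(-4368) = -3149328)
(Z(-879, 492) + t) + (675*109 - 92) = (-879 - 3149328) + (675*109 - 92) = -3150207 + (73575 - 92) = -3150207 + 73483 = -3076724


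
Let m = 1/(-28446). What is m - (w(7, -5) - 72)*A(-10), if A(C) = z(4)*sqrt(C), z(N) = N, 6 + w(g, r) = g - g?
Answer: -1/28446 + 312*I*sqrt(10) ≈ -3.5154e-5 + 986.63*I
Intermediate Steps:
w(g, r) = -6 (w(g, r) = -6 + (g - g) = -6 + 0 = -6)
A(C) = 4*sqrt(C)
m = -1/28446 ≈ -3.5154e-5
m - (w(7, -5) - 72)*A(-10) = -1/28446 - (-6 - 72)*4*sqrt(-10) = -1/28446 - (-78)*4*(I*sqrt(10)) = -1/28446 - (-78)*4*I*sqrt(10) = -1/28446 - (-312)*I*sqrt(10) = -1/28446 + 312*I*sqrt(10)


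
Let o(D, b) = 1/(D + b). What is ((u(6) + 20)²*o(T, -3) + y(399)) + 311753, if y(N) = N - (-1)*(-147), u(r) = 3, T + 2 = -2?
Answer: 2183506/7 ≈ 3.1193e+5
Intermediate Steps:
T = -4 (T = -2 - 2 = -4)
y(N) = -147 + N (y(N) = N - 1*147 = N - 147 = -147 + N)
((u(6) + 20)²*o(T, -3) + y(399)) + 311753 = ((3 + 20)²/(-4 - 3) + (-147 + 399)) + 311753 = (23²/(-7) + 252) + 311753 = (529*(-⅐) + 252) + 311753 = (-529/7 + 252) + 311753 = 1235/7 + 311753 = 2183506/7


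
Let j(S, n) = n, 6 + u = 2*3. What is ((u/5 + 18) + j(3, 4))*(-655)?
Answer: -14410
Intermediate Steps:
u = 0 (u = -6 + 2*3 = -6 + 6 = 0)
((u/5 + 18) + j(3, 4))*(-655) = ((0/5 + 18) + 4)*(-655) = ((0*(1/5) + 18) + 4)*(-655) = ((0 + 18) + 4)*(-655) = (18 + 4)*(-655) = 22*(-655) = -14410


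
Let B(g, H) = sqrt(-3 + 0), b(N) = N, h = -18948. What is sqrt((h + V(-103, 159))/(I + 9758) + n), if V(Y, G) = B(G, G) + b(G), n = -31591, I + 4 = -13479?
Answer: sqrt(-17530995214 - 149*I*sqrt(3))/745 ≈ 1.3081e-6 - 177.72*I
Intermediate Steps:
I = -13483 (I = -4 - 13479 = -13483)
B(g, H) = I*sqrt(3) (B(g, H) = sqrt(-3) = I*sqrt(3))
V(Y, G) = G + I*sqrt(3) (V(Y, G) = I*sqrt(3) + G = G + I*sqrt(3))
sqrt((h + V(-103, 159))/(I + 9758) + n) = sqrt((-18948 + (159 + I*sqrt(3)))/(-13483 + 9758) - 31591) = sqrt((-18789 + I*sqrt(3))/(-3725) - 31591) = sqrt((-18789 + I*sqrt(3))*(-1/3725) - 31591) = sqrt((18789/3725 - I*sqrt(3)/3725) - 31591) = sqrt(-117657686/3725 - I*sqrt(3)/3725)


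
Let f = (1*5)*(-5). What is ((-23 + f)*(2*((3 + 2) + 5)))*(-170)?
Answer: 163200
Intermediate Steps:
f = -25 (f = 5*(-5) = -25)
((-23 + f)*(2*((3 + 2) + 5)))*(-170) = ((-23 - 25)*(2*((3 + 2) + 5)))*(-170) = -96*(5 + 5)*(-170) = -96*10*(-170) = -48*20*(-170) = -960*(-170) = 163200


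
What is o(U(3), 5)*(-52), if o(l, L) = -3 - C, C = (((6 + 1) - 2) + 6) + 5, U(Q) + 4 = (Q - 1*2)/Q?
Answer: 988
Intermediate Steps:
U(Q) = -4 + (-2 + Q)/Q (U(Q) = -4 + (Q - 1*2)/Q = -4 + (Q - 2)/Q = -4 + (-2 + Q)/Q)
C = 16 (C = ((7 - 2) + 6) + 5 = (5 + 6) + 5 = 11 + 5 = 16)
o(l, L) = -19 (o(l, L) = -3 - 1*16 = -3 - 16 = -19)
o(U(3), 5)*(-52) = -19*(-52) = 988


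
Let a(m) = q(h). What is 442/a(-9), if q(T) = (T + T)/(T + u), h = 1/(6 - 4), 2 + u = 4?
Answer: 1105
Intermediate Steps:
u = 2 (u = -2 + 4 = 2)
h = ½ (h = 1/2 = ½ ≈ 0.50000)
q(T) = 2*T/(2 + T) (q(T) = (T + T)/(T + 2) = (2*T)/(2 + T) = 2*T/(2 + T))
a(m) = ⅖ (a(m) = 2*(½)/(2 + ½) = 2*(½)/(5/2) = 2*(½)*(⅖) = ⅖)
442/a(-9) = 442/(⅖) = 442*(5/2) = 1105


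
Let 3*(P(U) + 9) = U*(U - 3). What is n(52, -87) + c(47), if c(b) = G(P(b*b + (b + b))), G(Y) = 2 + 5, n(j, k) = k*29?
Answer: -2516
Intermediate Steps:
P(U) = -9 + U*(-3 + U)/3 (P(U) = -9 + (U*(U - 3))/3 = -9 + (U*(-3 + U))/3 = -9 + U*(-3 + U)/3)
n(j, k) = 29*k
G(Y) = 7
c(b) = 7
n(52, -87) + c(47) = 29*(-87) + 7 = -2523 + 7 = -2516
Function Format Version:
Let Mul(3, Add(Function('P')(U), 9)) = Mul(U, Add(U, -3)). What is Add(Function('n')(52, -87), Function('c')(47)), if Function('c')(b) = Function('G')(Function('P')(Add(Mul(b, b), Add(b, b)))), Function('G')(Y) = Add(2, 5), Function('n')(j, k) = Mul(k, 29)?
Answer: -2516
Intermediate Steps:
Function('P')(U) = Add(-9, Mul(Rational(1, 3), U, Add(-3, U))) (Function('P')(U) = Add(-9, Mul(Rational(1, 3), Mul(U, Add(U, -3)))) = Add(-9, Mul(Rational(1, 3), Mul(U, Add(-3, U)))) = Add(-9, Mul(Rational(1, 3), U, Add(-3, U))))
Function('n')(j, k) = Mul(29, k)
Function('G')(Y) = 7
Function('c')(b) = 7
Add(Function('n')(52, -87), Function('c')(47)) = Add(Mul(29, -87), 7) = Add(-2523, 7) = -2516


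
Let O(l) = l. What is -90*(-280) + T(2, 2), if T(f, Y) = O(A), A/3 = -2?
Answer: 25194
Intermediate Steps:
A = -6 (A = 3*(-2) = -6)
T(f, Y) = -6
-90*(-280) + T(2, 2) = -90*(-280) - 6 = 25200 - 6 = 25194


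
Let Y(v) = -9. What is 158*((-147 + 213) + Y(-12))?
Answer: 9006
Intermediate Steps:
158*((-147 + 213) + Y(-12)) = 158*((-147 + 213) - 9) = 158*(66 - 9) = 158*57 = 9006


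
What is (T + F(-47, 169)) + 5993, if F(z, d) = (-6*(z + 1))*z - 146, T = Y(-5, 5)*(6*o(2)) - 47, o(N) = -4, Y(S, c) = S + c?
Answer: -7172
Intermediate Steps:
T = -47 (T = (-5 + 5)*(6*(-4)) - 47 = 0*(-24) - 47 = 0 - 47 = -47)
F(z, d) = -146 + z*(-6 - 6*z) (F(z, d) = (-6*(1 + z))*z - 146 = (-6 - 6*z)*z - 146 = z*(-6 - 6*z) - 146 = -146 + z*(-6 - 6*z))
(T + F(-47, 169)) + 5993 = (-47 + (-146 - 6*(-47) - 6*(-47)**2)) + 5993 = (-47 + (-146 + 282 - 6*2209)) + 5993 = (-47 + (-146 + 282 - 13254)) + 5993 = (-47 - 13118) + 5993 = -13165 + 5993 = -7172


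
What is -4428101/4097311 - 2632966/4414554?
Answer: -15168085768190/9043900332147 ≈ -1.6772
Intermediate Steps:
-4428101/4097311 - 2632966/4414554 = -4428101*1/4097311 - 2632966*1/4414554 = -4428101/4097311 - 1316483/2207277 = -15168085768190/9043900332147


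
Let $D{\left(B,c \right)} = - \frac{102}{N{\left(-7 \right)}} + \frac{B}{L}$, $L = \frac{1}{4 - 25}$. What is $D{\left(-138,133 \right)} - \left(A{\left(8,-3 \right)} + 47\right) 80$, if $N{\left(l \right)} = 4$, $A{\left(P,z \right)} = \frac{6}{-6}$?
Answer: $- \frac{1615}{2} \approx -807.5$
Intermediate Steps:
$A{\left(P,z \right)} = -1$ ($A{\left(P,z \right)} = 6 \left(- \frac{1}{6}\right) = -1$)
$L = - \frac{1}{21}$ ($L = \frac{1}{-21} = - \frac{1}{21} \approx -0.047619$)
$D{\left(B,c \right)} = - \frac{51}{2} - 21 B$ ($D{\left(B,c \right)} = - \frac{102}{4} + \frac{B}{- \frac{1}{21}} = \left(-102\right) \frac{1}{4} + B \left(-21\right) = - \frac{51}{2} - 21 B$)
$D{\left(-138,133 \right)} - \left(A{\left(8,-3 \right)} + 47\right) 80 = \left(- \frac{51}{2} - -2898\right) - \left(-1 + 47\right) 80 = \left(- \frac{51}{2} + 2898\right) - 46 \cdot 80 = \frac{5745}{2} - 3680 = - \frac{1615}{2}$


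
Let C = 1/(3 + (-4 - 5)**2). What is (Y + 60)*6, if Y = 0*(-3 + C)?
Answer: 360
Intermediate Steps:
C = 1/84 (C = 1/(3 + (-9)**2) = 1/(3 + 81) = 1/84 ≈ 0.011905)
Y = 0 (Y = 0*(-3 + 1/84) = 0*(-251/84) = 0)
(Y + 60)*6 = (0 + 60)*6 = 60*6 = 360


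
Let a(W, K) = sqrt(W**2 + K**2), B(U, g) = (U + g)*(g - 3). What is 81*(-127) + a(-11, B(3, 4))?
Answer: -10287 + sqrt(170) ≈ -10274.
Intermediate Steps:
B(U, g) = (-3 + g)*(U + g) (B(U, g) = (U + g)*(-3 + g) = (-3 + g)*(U + g))
a(W, K) = sqrt(K**2 + W**2)
81*(-127) + a(-11, B(3, 4)) = 81*(-127) + sqrt((4**2 - 3*3 - 3*4 + 3*4)**2 + (-11)**2) = -10287 + sqrt((16 - 9 - 12 + 12)**2 + 121) = -10287 + sqrt(7**2 + 121) = -10287 + sqrt(49 + 121) = -10287 + sqrt(170)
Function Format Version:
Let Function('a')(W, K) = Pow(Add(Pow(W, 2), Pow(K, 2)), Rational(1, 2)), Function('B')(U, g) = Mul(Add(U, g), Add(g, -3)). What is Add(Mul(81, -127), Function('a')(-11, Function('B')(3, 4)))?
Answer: Add(-10287, Pow(170, Rational(1, 2))) ≈ -10274.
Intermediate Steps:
Function('B')(U, g) = Mul(Add(-3, g), Add(U, g)) (Function('B')(U, g) = Mul(Add(U, g), Add(-3, g)) = Mul(Add(-3, g), Add(U, g)))
Function('a')(W, K) = Pow(Add(Pow(K, 2), Pow(W, 2)), Rational(1, 2))
Add(Mul(81, -127), Function('a')(-11, Function('B')(3, 4))) = Add(Mul(81, -127), Pow(Add(Pow(Add(Pow(4, 2), Mul(-3, 3), Mul(-3, 4), Mul(3, 4)), 2), Pow(-11, 2)), Rational(1, 2))) = Add(-10287, Pow(Add(Pow(Add(16, -9, -12, 12), 2), 121), Rational(1, 2))) = Add(-10287, Pow(Add(Pow(7, 2), 121), Rational(1, 2))) = Add(-10287, Pow(Add(49, 121), Rational(1, 2))) = Add(-10287, Pow(170, Rational(1, 2)))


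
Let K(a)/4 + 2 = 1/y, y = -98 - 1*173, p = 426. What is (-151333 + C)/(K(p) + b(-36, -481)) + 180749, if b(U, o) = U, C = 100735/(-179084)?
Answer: 131148315150215/712037984 ≈ 1.8419e+5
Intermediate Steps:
C = -100735/179084 (C = 100735*(-1/179084) = -100735/179084 ≈ -0.56250)
y = -271 (y = -98 - 173 = -271)
K(a) = -2172/271 (K(a) = -8 + 4/(-271) = -8 + 4*(-1/271) = -8 - 4/271 = -2172/271)
(-151333 + C)/(K(p) + b(-36, -481)) + 180749 = (-151333 - 100735/179084)/(-2172/271 - 36) + 180749 = -27101419707/(179084*(-11928/271)) + 180749 = -27101419707/179084*(-271/11928) + 180749 = 2448161580199/712037984 + 180749 = 131148315150215/712037984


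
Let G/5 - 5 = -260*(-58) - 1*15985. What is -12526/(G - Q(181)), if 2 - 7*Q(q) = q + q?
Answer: 43841/15570 ≈ 2.8157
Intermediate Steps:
G = -4500 (G = 25 + 5*(-260*(-58) - 1*15985) = 25 + 5*(15080 - 15985) = 25 + 5*(-905) = 25 - 4525 = -4500)
Q(q) = 2/7 - 2*q/7 (Q(q) = 2/7 - (q + q)/7 = 2/7 - 2*q/7)
-12526/(G - Q(181)) = -12526/(-4500 - (2/7 - 2/7*181)) = -12526/(-4500 - (2/7 - 362/7)) = -12526/(-4500 - 1*(-360/7)) = -12526/(-4500 + 360/7) = -12526/(-31140/7) = -12526*(-7/31140) = 43841/15570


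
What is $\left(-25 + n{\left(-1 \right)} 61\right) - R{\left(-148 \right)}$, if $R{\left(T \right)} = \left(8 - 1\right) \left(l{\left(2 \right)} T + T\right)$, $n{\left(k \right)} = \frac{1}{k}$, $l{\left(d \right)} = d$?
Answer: $3022$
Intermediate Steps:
$R{\left(T \right)} = 21 T$ ($R{\left(T \right)} = \left(8 - 1\right) \left(2 T + T\right) = 7 \cdot 3 T = 21 T$)
$\left(-25 + n{\left(-1 \right)} 61\right) - R{\left(-148 \right)} = \left(-25 + \frac{1}{-1} \cdot 61\right) - 21 \left(-148\right) = \left(-25 - 61\right) - -3108 = \left(-25 - 61\right) + 3108 = -86 + 3108 = 3022$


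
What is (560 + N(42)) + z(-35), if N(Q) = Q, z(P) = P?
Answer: 567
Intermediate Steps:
(560 + N(42)) + z(-35) = (560 + 42) - 35 = 602 - 35 = 567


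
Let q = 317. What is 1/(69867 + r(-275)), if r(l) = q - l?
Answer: 1/70459 ≈ 1.4193e-5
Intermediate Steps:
r(l) = 317 - l
1/(69867 + r(-275)) = 1/(69867 + (317 - 1*(-275))) = 1/(69867 + (317 + 275)) = 1/(69867 + 592) = 1/70459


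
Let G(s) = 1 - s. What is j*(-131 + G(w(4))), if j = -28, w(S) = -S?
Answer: 3528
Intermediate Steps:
j*(-131 + G(w(4))) = -28*(-131 + (1 - (-1)*4)) = -28*(-131 + (1 - 1*(-4))) = -28*(-131 + (1 + 4)) = -28*(-131 + 5) = -28*(-126) = 3528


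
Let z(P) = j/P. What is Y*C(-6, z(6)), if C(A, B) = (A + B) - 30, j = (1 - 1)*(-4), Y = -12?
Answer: 432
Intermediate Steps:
j = 0 (j = 0*(-4) = 0)
z(P) = 0 (z(P) = 0/P = 0)
C(A, B) = -30 + A + B
Y*C(-6, z(6)) = -12*(-30 - 6 + 0) = -12*(-36) = 432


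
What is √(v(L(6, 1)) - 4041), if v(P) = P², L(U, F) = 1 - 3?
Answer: I*√4037 ≈ 63.537*I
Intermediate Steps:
L(U, F) = -2
√(v(L(6, 1)) - 4041) = √((-2)² - 4041) = √(4 - 4041) = √(-4037) = I*√4037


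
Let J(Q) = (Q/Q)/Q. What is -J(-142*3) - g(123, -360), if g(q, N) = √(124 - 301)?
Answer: 1/426 - I*√177 ≈ 0.0023474 - 13.304*I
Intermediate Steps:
g(q, N) = I*√177 (g(q, N) = √(-177) = I*√177)
J(Q) = 1/Q
-J(-142*3) - g(123, -360) = -1/((-142*3)) - I*√177 = -1/(-426) - I*√177 = -1*(-1/426) - I*√177 = 1/426 - I*√177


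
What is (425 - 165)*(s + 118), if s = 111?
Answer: 59540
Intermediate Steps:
(425 - 165)*(s + 118) = (425 - 165)*(111 + 118) = 260*229 = 59540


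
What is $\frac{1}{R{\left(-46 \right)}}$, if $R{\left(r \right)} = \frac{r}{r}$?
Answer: $1$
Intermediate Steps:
$R{\left(r \right)} = 1$
$\frac{1}{R{\left(-46 \right)}} = 1^{-1} = 1$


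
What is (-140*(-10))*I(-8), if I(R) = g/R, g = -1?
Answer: 175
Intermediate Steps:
I(R) = -1/R
(-140*(-10))*I(-8) = (-140*(-10))*(-1/(-8)) = 1400*(-1*(-1/8)) = 1400*(1/8) = 175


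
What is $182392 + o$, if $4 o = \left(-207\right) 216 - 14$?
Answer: $\frac{342421}{2} \approx 1.7121 \cdot 10^{5}$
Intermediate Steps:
$o = - \frac{22363}{2}$ ($o = \frac{\left(-207\right) 216 - 14}{4} = \frac{-44712 - 14}{4} = \frac{1}{4} \left(-44726\right) = - \frac{22363}{2} \approx -11182.0$)
$182392 + o = 182392 - \frac{22363}{2} = \frac{342421}{2}$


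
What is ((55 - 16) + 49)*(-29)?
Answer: -2552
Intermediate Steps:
((55 - 16) + 49)*(-29) = (39 + 49)*(-29) = 88*(-29) = -2552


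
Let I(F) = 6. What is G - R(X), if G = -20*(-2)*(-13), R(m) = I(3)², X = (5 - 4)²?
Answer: -556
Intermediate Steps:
X = 1 (X = 1² = 1)
R(m) = 36 (R(m) = 6² = 36)
G = -520 (G = 40*(-13) = -520)
G - R(X) = -520 - 1*36 = -520 - 36 = -556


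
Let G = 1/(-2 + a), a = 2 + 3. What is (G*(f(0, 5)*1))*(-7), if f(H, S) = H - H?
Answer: 0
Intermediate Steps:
f(H, S) = 0
a = 5
G = ⅓ (G = 1/(-2 + 5) = 1/3 = ⅓ ≈ 0.33333)
(G*(f(0, 5)*1))*(-7) = ((0*1)/3)*(-7) = ((⅓)*0)*(-7) = 0*(-7) = 0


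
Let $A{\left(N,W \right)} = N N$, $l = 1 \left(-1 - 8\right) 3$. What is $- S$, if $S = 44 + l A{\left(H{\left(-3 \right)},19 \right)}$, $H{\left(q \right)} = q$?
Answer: $199$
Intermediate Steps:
$l = -27$ ($l = 1 \left(-1 - 8\right) 3 = 1 \left(-9\right) 3 = \left(-9\right) 3 = -27$)
$A{\left(N,W \right)} = N^{2}$
$S = -199$ ($S = 44 - 27 \left(-3\right)^{2} = 44 - 243 = -199$)
$- S = \left(-1\right) \left(-199\right) = 199$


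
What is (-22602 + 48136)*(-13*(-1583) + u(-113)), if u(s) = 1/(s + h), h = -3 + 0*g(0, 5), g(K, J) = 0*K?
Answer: 30476910021/58 ≈ 5.2546e+8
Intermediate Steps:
g(K, J) = 0
h = -3 (h = -3 + 0*0 = -3 + 0 = -3)
u(s) = 1/(-3 + s) (u(s) = 1/(s - 3) = 1/(-3 + s))
(-22602 + 48136)*(-13*(-1583) + u(-113)) = (-22602 + 48136)*(-13*(-1583) + 1/(-3 - 113)) = 25534*(20579 + 1/(-116)) = 25534*(20579 - 1/116) = 25534*(2387163/116) = 30476910021/58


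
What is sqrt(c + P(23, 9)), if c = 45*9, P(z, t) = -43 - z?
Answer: sqrt(339) ≈ 18.412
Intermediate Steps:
c = 405
sqrt(c + P(23, 9)) = sqrt(405 + (-43 - 1*23)) = sqrt(405 + (-43 - 23)) = sqrt(405 - 66) = sqrt(339)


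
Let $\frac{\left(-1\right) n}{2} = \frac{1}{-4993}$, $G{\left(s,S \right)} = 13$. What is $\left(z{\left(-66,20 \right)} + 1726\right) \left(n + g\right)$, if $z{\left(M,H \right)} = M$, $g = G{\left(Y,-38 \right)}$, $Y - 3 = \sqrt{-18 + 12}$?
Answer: $\frac{107752260}{4993} \approx 21581.0$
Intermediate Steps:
$Y = 3 + i \sqrt{6}$ ($Y = 3 + \sqrt{-18 + 12} = 3 + \sqrt{-6} = 3 + i \sqrt{6} \approx 3.0 + 2.4495 i$)
$n = \frac{2}{4993}$ ($n = - \frac{2}{-4993} = \left(-2\right) \left(- \frac{1}{4993}\right) = \frac{2}{4993} \approx 0.00040056$)
$g = 13$
$\left(z{\left(-66,20 \right)} + 1726\right) \left(n + g\right) = \left(-66 + 1726\right) \left(\frac{2}{4993} + 13\right) = 1660 \cdot \frac{64911}{4993} = \frac{107752260}{4993}$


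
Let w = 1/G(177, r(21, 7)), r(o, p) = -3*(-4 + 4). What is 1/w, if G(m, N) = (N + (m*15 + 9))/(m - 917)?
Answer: -18/5 ≈ -3.6000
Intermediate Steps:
r(o, p) = 0 (r(o, p) = -3*0 = 0)
G(m, N) = (9 + N + 15*m)/(-917 + m) (G(m, N) = (N + (15*m + 9))/(-917 + m) = (N + (9 + 15*m))/(-917 + m) = (9 + N + 15*m)/(-917 + m))
w = -5/18 (w = 1/((9 + 0 + 15*177)/(-917 + 177)) = 1/((9 + 0 + 2655)/(-740)) = 1/(-1/740*2664) = 1/(-18/5) = -5/18 ≈ -0.27778)
1/w = 1/(-5/18) = -18/5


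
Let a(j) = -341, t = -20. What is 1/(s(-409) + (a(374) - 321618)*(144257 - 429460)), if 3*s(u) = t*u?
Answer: 3/275471026211 ≈ 1.0890e-11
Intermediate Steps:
s(u) = -20*u/3 (s(u) = (-20*u)/3 = -20*u/3)
1/(s(-409) + (a(374) - 321618)*(144257 - 429460)) = 1/(-20/3*(-409) + (-341 - 321618)*(144257 - 429460)) = 1/(8180/3 - 321959*(-285203)) = 1/(8180/3 + 91823672677) = 1/(275471026211/3) = 3/275471026211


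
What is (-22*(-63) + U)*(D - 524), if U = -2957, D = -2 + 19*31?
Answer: -98973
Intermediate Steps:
D = 587 (D = -2 + 589 = 587)
(-22*(-63) + U)*(D - 524) = (-22*(-63) - 2957)*(587 - 524) = (1386 - 2957)*63 = -1571*63 = -98973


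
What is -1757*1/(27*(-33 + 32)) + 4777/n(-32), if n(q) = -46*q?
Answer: 2715283/39744 ≈ 68.319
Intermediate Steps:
-1757*1/(27*(-33 + 32)) + 4777/n(-32) = -1757*1/(27*(-33 + 32)) + 4777/((-46*(-32))) = -1757/((-1*27)) + 4777/1472 = -1757/(-27) + 4777*(1/1472) = -1757*(-1/27) + 4777/1472 = 1757/27 + 4777/1472 = 2715283/39744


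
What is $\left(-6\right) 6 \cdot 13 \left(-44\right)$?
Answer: $20592$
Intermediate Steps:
$\left(-6\right) 6 \cdot 13 \left(-44\right) = \left(-36\right) 13 \left(-44\right) = \left(-468\right) \left(-44\right) = 20592$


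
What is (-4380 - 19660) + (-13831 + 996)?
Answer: -36875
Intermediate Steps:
(-4380 - 19660) + (-13831 + 996) = -24040 - 12835 = -36875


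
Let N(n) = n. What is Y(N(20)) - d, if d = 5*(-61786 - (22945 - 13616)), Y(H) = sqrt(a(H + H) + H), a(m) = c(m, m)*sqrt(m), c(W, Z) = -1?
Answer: 355575 + sqrt(20 - 2*sqrt(10)) ≈ 3.5558e+5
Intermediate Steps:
a(m) = -sqrt(m)
Y(H) = sqrt(H - sqrt(2)*sqrt(H)) (Y(H) = sqrt(-sqrt(H + H) + H) = sqrt(-sqrt(2*H) + H) = sqrt(-sqrt(2)*sqrt(H) + H) = sqrt(H - sqrt(2)*sqrt(H)))
d = -355575 (d = 5*(-61786 - 1*9329) = 5*(-61786 - 9329) = 5*(-71115) = -355575)
Y(N(20)) - d = sqrt(20 - sqrt(2)*sqrt(20)) - 1*(-355575) = sqrt(20 - sqrt(2)*2*sqrt(5)) + 355575 = sqrt(20 - 2*sqrt(10)) + 355575 = 355575 + sqrt(20 - 2*sqrt(10))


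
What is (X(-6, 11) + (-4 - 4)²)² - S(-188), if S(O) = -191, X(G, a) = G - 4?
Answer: 3107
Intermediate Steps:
X(G, a) = -4 + G
(X(-6, 11) + (-4 - 4)²)² - S(-188) = ((-4 - 6) + (-4 - 4)²)² - 1*(-191) = (-10 + (-8)²)² + 191 = (-10 + 64)² + 191 = 54² + 191 = 2916 + 191 = 3107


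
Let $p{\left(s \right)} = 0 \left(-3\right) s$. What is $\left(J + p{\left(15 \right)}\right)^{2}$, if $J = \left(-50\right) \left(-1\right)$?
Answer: $2500$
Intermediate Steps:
$J = 50$
$p{\left(s \right)} = 0$ ($p{\left(s \right)} = 0 s = 0$)
$\left(J + p{\left(15 \right)}\right)^{2} = \left(50 + 0\right)^{2} = 50^{2} = 2500$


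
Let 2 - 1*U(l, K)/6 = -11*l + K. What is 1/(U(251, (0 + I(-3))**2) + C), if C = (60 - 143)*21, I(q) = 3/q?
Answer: 1/14829 ≈ 6.7435e-5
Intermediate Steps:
C = -1743 (C = -83*21 = -1743)
U(l, K) = 12 - 6*K + 66*l (U(l, K) = 12 - 6*(-11*l + K) = 12 - 6*(K - 11*l) = 12 + (-6*K + 66*l) = 12 - 6*K + 66*l)
1/(U(251, (0 + I(-3))**2) + C) = 1/((12 - 6*(0 + 3/(-3))**2 + 66*251) - 1743) = 1/((12 - 6*(0 + 3*(-1/3))**2 + 16566) - 1743) = 1/((12 - 6*(0 - 1)**2 + 16566) - 1743) = 1/((12 - 6*(-1)**2 + 16566) - 1743) = 1/((12 - 6*1 + 16566) - 1743) = 1/((12 - 6 + 16566) - 1743) = 1/(16572 - 1743) = 1/14829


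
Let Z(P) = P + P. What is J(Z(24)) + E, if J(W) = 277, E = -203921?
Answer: -203644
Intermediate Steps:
Z(P) = 2*P
J(Z(24)) + E = 277 - 203921 = -203644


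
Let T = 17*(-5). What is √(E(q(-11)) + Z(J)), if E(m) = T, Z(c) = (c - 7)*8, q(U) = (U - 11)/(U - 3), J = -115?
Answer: I*√1061 ≈ 32.573*I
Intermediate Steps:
q(U) = (-11 + U)/(-3 + U)
Z(c) = -56 + 8*c (Z(c) = (-7 + c)*8 = -56 + 8*c)
T = -85
E(m) = -85
√(E(q(-11)) + Z(J)) = √(-85 + (-56 + 8*(-115))) = √(-85 + (-56 - 920)) = √(-85 - 976) = √(-1061) = I*√1061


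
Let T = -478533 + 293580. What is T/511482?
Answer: -61651/170494 ≈ -0.36160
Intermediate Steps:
T = -184953
T/511482 = -184953/511482 = -184953*1/511482 = -61651/170494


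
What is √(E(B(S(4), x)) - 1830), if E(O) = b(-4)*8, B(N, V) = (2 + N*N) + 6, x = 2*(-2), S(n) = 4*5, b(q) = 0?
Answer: I*√1830 ≈ 42.779*I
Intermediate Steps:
S(n) = 20
x = -4
B(N, V) = 8 + N² (B(N, V) = (2 + N²) + 6 = 8 + N²)
E(O) = 0 (E(O) = 0*8 = 0)
√(E(B(S(4), x)) - 1830) = √(0 - 1830) = √(-1830) = I*√1830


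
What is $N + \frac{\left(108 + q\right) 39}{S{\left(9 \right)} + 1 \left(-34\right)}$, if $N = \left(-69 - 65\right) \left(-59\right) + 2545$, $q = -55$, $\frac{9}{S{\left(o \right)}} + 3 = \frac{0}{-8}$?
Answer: $\frac{384620}{37} \approx 10395.0$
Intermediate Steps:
$S{\left(o \right)} = -3$ ($S{\left(o \right)} = \frac{9}{-3 + \frac{0}{-8}} = \frac{9}{-3 + 0 \left(- \frac{1}{8}\right)} = \frac{9}{-3 + 0} = \frac{9}{-3} = 9 \left(- \frac{1}{3}\right) = -3$)
$N = 10451$ ($N = \left(-134\right) \left(-59\right) + 2545 = 7906 + 2545 = 10451$)
$N + \frac{\left(108 + q\right) 39}{S{\left(9 \right)} + 1 \left(-34\right)} = 10451 + \frac{\left(108 - 55\right) 39}{-3 + 1 \left(-34\right)} = 10451 + \frac{53 \cdot 39}{-3 - 34} = 10451 + \frac{2067}{-37} = 10451 + 2067 \left(- \frac{1}{37}\right) = 10451 - \frac{2067}{37} = \frac{384620}{37}$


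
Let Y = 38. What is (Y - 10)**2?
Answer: 784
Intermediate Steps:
(Y - 10)**2 = (38 - 10)**2 = 28**2 = 784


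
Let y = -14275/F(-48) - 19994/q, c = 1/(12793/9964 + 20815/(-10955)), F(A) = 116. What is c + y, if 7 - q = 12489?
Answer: -1198530478143331/9737692526564 ≈ -123.08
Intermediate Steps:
q = -12482 (q = 7 - 1*12489 = 7 - 12489 = -12482)
c = -21831124/13450669 (c = 1/(12793*(1/9964) + 20815*(-1/10955)) = 1/(12793/9964 - 4163/2191) = 1/(-13450669/21831124) = -21831124/13450669 ≈ -1.6231)
y = -87930623/723956 (y = -14275/116 - 19994/(-12482) = -14275*1/116 - 19994*(-1/12482) = -14275/116 + 9997/6241 = -87930623/723956 ≈ -121.46)
c + y = -21831124/13450669 - 87930623/723956 = -1198530478143331/9737692526564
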